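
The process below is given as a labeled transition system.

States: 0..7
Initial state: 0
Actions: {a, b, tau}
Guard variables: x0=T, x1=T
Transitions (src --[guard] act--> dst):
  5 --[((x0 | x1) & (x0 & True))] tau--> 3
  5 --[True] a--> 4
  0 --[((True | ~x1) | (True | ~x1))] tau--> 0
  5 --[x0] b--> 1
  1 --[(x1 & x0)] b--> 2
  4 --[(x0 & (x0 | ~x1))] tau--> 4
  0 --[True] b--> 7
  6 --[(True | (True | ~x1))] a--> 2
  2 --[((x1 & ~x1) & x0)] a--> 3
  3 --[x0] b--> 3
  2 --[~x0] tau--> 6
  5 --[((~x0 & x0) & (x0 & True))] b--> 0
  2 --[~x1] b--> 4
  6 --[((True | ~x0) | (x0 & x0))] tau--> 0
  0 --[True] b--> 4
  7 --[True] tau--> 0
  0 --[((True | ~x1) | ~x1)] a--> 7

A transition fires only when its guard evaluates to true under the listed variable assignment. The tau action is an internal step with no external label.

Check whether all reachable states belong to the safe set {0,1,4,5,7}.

Safe = {0,1,4,5,7}
Reach set: {0,4,7}
  0: ok
  4: ok
  7: ok

Answer: INVARIANT HOLDS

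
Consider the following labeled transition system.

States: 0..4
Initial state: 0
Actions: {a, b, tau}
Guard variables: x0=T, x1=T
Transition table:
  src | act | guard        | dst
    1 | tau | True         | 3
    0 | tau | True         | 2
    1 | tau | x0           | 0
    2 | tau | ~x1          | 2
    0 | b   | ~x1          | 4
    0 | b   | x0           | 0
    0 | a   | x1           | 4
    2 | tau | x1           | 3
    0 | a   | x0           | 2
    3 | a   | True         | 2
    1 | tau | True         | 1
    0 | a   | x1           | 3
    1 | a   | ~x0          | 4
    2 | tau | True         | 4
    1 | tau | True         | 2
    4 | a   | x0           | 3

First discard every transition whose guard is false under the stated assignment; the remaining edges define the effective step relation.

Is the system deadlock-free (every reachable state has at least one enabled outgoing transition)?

Answer: DEADLOCK-FREE

Trace:
Reach set: {0,2,3,4}
  0: a→2  a→3  a→4  b→0  tau→2  [5 out]
  2: tau→3  tau→4  [2 out]
  3: a→2  [1 out]
  4: a→3  [1 out]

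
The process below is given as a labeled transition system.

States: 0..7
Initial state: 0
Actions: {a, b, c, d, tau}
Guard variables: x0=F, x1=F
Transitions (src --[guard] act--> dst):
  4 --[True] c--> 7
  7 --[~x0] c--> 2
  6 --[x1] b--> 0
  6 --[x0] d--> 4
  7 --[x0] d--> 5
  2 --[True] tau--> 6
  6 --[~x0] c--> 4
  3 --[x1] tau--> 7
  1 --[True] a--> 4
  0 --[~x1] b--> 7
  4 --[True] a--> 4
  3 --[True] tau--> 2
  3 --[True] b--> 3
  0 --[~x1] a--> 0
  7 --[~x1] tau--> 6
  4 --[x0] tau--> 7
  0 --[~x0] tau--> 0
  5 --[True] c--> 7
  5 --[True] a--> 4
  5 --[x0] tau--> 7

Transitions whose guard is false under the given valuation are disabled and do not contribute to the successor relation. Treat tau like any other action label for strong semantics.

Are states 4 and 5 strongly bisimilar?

Bisimulation quotient by refinement:
  π0 = {{0,1,2,3,4,5,6,7}}
  π1 = {{0},{1},{2},{3},{4,5},{6},{7}}
7 equivalence class(es) (converged in 2)
4∈{4,5}, 5∈{4,5}

Answer: BISIMILAR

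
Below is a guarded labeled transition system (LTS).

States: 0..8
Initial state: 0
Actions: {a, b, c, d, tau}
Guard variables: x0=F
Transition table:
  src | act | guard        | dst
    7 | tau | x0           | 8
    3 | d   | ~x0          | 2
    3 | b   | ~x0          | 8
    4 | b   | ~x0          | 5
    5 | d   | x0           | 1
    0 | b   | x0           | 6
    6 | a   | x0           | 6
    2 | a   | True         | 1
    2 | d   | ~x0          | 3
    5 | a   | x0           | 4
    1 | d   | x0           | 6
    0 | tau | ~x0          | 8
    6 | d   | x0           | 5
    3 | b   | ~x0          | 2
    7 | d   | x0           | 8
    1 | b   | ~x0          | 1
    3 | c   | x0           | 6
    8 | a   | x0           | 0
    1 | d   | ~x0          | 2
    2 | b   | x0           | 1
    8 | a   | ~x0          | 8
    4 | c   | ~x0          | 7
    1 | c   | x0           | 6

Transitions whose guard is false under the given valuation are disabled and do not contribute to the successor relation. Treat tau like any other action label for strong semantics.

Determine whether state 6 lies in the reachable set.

Answer: UNREACHABLE

Trace:
After dropping false guards: 11 live edges.
Layer 0: {0}
Layer 1: {8}  total {0,8}
Reach set: {0,8}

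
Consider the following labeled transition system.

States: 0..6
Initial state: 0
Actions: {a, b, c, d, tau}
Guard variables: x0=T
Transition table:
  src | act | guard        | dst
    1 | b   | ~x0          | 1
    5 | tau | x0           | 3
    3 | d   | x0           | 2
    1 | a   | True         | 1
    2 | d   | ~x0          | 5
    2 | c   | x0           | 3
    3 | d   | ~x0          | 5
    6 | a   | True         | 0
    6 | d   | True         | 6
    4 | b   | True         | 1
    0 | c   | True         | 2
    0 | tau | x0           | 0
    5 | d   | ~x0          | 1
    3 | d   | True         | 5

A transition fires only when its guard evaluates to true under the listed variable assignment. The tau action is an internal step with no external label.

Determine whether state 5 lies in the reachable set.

Answer: REACHABLE

Working:
10 transition(s) survive guard evaluation.
L0 = {0}
L1 = {2}  total {0,2}
L2 = {3}  total {0,2,3}
L3 = {5}  total {0,2,3,5}
Reach set: {0,2,3,5}
witness 5: c·c·d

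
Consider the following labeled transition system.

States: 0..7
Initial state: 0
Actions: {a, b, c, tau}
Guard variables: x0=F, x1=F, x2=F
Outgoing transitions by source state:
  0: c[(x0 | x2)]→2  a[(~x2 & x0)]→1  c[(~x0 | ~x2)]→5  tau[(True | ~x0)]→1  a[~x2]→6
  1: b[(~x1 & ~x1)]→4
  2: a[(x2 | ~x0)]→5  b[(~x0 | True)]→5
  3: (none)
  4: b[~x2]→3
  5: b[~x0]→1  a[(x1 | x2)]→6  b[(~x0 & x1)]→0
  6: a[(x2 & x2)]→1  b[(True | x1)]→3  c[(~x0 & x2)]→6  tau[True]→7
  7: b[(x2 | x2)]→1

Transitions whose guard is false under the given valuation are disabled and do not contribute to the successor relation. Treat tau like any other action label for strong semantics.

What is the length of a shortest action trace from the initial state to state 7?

BFS to 7:
  depth 0: {0}
  depth 1: {1,5,6}
  depth 2: {3,4,7}
first hit 7 at d=2 via a·tau

Answer: 2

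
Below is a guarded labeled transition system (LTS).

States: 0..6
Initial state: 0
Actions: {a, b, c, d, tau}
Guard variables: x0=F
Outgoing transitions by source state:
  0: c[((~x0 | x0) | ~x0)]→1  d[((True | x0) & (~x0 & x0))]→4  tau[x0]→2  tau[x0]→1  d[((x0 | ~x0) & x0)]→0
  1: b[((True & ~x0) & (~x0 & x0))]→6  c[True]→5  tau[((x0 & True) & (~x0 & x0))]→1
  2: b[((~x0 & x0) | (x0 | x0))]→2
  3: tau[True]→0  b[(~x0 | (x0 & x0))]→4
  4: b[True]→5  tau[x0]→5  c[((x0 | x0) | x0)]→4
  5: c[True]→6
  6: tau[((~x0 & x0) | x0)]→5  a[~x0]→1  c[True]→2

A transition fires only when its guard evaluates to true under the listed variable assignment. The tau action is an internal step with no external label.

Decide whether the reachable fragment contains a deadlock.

Reachable = {0,1,2,5,6}
  0: c→1  [deg 1]
  1: c→5  [deg 1]
  2: ∅  [no exit]
  5: c→6  [deg 1]
  6: a→1  c→2  [deg 2]
witness 2: c·c·c·c

Answer: DEADLOCK at state 2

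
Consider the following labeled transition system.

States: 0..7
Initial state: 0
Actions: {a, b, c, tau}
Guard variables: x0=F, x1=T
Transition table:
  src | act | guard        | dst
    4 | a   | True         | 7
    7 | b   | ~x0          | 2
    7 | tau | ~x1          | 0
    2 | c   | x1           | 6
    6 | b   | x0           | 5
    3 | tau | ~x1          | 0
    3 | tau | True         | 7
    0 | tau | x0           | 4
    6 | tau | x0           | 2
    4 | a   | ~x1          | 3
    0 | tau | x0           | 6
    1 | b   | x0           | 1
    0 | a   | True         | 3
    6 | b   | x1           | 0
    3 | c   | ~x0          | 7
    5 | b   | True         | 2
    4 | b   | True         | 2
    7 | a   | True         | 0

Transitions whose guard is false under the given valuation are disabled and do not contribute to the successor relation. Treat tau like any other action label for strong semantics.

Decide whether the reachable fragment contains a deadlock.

Reach set: {0,2,3,6,7}
  0: a→3  [deg 1]
  2: c→6  [deg 1]
  3: c→7  tau→7  [deg 2]
  6: b→0  [deg 1]
  7: a→0  b→2  [deg 2]

Answer: DEADLOCK-FREE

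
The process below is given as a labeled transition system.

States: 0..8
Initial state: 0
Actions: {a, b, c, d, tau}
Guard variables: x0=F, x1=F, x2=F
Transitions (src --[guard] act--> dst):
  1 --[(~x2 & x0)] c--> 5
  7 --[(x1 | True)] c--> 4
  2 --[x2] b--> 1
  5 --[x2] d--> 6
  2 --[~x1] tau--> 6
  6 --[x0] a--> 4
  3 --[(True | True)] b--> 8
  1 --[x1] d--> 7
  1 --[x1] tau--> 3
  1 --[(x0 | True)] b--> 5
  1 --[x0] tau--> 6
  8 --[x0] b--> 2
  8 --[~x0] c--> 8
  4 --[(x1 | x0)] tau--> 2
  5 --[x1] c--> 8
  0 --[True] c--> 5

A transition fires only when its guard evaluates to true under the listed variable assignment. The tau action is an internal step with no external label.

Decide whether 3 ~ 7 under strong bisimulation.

Refine partition for ~:
  P[0] = {{0,1,2,3,4,5,6,7,8}}
  P[1] = {{0,7,8},{1,3},{2},{4,5,6}}
  P[2] = {{0,7},{1},{2},{3},{4,5,6},{8}}
Fixed point at round 3; 6 class(es).
3∈{3}, 7∈{0,7}

Answer: NOT BISIMILAR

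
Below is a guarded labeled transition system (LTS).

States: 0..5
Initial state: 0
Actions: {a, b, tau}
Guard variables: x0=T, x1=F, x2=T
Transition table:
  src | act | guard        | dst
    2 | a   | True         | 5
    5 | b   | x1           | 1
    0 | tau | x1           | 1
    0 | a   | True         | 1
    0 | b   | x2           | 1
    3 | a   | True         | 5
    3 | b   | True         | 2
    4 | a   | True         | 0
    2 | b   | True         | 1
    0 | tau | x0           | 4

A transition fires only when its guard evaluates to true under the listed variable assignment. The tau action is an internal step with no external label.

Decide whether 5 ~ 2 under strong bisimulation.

Answer: NOT BISIMILAR

Analysis:
Bisimulation quotient by refinement:
  P[0] = {{0,1,2,3,4,5}}
  P[1] = {{0},{1,5},{2,3},{4}}
  P[2] = {{0},{1,5},{2},{3},{4}}
5 equivalence class(es) (converged in 3)
[5]={1,5}  [2]={2}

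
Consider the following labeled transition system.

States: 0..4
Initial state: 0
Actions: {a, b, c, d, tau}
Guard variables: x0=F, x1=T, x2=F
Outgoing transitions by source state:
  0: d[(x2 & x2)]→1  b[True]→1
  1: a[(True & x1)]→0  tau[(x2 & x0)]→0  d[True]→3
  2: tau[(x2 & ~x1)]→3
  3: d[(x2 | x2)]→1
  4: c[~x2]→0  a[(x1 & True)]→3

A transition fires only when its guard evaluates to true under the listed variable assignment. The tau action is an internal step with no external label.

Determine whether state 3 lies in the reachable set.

5 transition(s) survive guard evaluation.
L0 = {0}
L1 = {1}  now seen {0,1}
L2 = {3}  now seen {0,1,3}
R = {0,1,3}
Path to 3: b·d

Answer: REACHABLE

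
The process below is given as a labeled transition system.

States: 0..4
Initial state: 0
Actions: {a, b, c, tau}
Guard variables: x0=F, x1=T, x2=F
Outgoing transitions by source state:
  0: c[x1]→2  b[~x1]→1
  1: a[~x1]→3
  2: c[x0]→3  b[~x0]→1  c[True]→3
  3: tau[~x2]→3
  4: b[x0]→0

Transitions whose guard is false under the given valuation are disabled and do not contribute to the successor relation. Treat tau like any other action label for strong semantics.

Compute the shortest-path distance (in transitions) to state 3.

Layered search for 3:
  L0 = {0}
  L1 = {2}
  L2 = {1,3}
3 enters at depth 2; path c·c

Answer: 2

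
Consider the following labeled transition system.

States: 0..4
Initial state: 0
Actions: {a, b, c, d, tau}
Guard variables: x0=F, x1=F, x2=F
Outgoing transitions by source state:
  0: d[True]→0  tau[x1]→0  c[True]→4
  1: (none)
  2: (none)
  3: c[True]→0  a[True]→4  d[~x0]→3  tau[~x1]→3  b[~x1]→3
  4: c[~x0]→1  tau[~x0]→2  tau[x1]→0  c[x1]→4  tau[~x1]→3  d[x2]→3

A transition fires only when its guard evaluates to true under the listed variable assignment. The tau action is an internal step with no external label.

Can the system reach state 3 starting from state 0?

Answer: REACHABLE

Working:
After dropping false guards: 10 live edges.
depth 0: {0}
depth 1: {4}  now seen {0,4}
depth 2: {1,2,3}  now seen {0,1,2,3,4}
R = {0,1,2,3,4}
Path to 3: c·tau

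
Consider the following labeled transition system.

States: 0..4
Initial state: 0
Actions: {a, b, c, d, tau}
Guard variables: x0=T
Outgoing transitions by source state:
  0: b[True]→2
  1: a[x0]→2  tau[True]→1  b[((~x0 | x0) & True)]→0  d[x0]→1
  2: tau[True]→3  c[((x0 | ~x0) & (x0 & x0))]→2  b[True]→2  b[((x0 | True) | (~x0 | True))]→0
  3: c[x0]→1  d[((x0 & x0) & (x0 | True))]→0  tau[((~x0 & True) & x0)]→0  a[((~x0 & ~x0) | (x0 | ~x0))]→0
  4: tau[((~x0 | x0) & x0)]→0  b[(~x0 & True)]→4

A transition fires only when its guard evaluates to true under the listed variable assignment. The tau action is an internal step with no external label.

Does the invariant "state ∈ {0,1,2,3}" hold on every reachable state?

Safe = {0,1,2,3}
Reach set: {0,1,2,3}
  0: ✓
  1: ✓
  2: ✓
  3: ✓

Answer: INVARIANT HOLDS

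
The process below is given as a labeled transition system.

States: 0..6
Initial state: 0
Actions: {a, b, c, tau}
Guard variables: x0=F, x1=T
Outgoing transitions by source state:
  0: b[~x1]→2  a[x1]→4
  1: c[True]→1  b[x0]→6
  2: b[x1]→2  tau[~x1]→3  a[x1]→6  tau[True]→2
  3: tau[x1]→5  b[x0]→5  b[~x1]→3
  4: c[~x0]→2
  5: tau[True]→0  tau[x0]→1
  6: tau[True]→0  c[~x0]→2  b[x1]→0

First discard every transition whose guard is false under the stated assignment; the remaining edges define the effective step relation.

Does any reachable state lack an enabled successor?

R = {0,2,4,6}
  0: a→4  [1 exit(s)]
  2: a→6  b→2  tau→2  [3 exit(s)]
  4: c→2  [1 exit(s)]
  6: b→0  c→2  tau→0  [3 exit(s)]

Answer: DEADLOCK-FREE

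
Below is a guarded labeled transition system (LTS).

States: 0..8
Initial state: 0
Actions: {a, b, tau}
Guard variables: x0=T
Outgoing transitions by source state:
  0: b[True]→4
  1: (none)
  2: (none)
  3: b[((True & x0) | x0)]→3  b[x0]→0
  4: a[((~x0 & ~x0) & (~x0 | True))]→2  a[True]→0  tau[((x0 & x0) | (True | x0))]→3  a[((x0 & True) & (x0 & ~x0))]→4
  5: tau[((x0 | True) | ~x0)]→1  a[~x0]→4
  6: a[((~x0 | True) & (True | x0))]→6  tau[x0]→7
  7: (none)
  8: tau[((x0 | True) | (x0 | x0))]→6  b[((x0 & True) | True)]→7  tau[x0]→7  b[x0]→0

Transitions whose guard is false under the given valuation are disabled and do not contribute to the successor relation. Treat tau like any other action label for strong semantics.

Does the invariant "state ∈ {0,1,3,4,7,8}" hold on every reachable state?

Answer: INVARIANT HOLDS

Analysis:
Allowed set {0,1,3,4,7,8}
Reachable = {0,3,4}
  0: safe
  3: safe
  4: safe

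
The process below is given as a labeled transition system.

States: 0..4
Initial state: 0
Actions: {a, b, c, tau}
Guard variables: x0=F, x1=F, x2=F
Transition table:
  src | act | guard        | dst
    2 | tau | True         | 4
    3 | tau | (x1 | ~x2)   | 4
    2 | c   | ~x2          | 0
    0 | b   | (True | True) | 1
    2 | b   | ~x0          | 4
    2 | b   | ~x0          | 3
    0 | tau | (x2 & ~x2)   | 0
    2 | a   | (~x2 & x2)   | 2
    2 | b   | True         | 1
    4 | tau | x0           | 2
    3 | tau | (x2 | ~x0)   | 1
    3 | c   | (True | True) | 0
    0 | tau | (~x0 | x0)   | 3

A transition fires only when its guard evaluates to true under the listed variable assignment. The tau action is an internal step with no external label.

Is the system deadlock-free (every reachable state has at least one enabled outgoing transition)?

Answer: DEADLOCK at state 1

Working:
Reachable = {0,1,3,4}
  0: b→1  tau→3  [deg 2]
  1: ∅  [deadlock]
  3: c→0  tau→1  tau→4  [deg 3]
  4: ∅  [deadlock]
Path to 1: b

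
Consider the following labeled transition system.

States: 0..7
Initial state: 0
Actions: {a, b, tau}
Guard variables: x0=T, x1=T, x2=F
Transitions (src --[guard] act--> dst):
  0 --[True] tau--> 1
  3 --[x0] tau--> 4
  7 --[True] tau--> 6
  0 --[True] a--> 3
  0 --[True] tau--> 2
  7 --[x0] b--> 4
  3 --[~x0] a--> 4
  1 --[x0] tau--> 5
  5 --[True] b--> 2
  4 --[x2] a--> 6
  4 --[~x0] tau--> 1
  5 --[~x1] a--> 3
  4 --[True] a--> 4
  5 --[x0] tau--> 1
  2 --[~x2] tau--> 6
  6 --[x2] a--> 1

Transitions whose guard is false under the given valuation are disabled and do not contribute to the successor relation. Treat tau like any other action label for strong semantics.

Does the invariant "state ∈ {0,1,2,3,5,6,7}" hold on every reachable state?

Answer: INVARIANT VIOLATED at state 4

Trace:
Allowed set {0,1,2,3,5,6,7}
Reachable = {0,1,2,3,4,5,6}
  0: ok
  1: ok
  2: ok
  3: ok
  4: ✗ unsafe
  5: ok
  6: ok
counterexample path to 4: a·tau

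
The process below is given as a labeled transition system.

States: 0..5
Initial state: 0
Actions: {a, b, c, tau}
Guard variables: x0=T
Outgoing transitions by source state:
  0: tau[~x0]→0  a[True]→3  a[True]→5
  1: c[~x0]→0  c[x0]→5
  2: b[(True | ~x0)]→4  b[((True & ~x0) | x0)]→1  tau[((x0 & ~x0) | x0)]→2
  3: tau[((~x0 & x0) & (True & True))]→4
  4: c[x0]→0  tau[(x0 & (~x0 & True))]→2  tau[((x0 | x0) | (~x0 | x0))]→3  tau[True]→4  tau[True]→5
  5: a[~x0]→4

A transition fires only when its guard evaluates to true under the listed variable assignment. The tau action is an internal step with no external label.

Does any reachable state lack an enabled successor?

Answer: DEADLOCK at state 3

Working:
Reach set: {0,3,5}
  0: a→3  a→5  [2 out]
  3: ∅  [STUCK]
  5: ∅  [STUCK]
trace reaching 3: a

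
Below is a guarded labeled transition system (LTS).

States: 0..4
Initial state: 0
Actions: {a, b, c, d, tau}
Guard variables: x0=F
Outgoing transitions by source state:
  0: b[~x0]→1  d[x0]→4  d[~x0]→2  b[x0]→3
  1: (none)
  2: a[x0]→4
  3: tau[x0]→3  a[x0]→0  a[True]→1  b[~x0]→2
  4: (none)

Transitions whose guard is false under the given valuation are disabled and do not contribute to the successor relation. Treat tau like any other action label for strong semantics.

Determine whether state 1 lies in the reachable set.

After dropping false guards: 4 live edges.
Layer 0: {0}
Layer 1: {1,2}  cumulative {0,1,2}
R = {0,1,2}
Path to 1: b

Answer: REACHABLE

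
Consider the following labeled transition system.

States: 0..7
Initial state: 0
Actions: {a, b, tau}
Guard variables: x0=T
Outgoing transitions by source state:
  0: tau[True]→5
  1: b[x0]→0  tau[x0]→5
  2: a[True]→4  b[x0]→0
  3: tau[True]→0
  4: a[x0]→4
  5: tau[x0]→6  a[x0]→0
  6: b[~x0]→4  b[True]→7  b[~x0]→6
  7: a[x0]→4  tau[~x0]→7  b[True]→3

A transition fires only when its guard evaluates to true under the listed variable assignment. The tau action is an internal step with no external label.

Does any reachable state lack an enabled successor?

R = {0,3,4,5,6,7}
  0: tau→5  [deg 1]
  3: tau→0  [deg 1]
  4: a→4  [deg 1]
  5: a→0  tau→6  [deg 2]
  6: b→7  [deg 1]
  7: a→4  b→3  [deg 2]

Answer: DEADLOCK-FREE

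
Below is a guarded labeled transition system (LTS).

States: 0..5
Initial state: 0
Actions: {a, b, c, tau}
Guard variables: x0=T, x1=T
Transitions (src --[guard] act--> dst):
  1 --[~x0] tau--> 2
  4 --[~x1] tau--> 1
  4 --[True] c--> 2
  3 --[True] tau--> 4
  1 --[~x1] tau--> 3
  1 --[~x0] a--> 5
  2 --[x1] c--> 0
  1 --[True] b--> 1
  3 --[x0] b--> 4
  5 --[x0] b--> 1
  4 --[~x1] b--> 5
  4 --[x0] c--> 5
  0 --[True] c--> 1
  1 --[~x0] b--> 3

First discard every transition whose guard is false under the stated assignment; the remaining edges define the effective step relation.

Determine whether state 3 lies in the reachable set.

Answer: UNREACHABLE

Working:
8 transition(s) survive guard evaluation.
Layer 0: {0}
Layer 1: {1}  total {0,1}
R = {0,1}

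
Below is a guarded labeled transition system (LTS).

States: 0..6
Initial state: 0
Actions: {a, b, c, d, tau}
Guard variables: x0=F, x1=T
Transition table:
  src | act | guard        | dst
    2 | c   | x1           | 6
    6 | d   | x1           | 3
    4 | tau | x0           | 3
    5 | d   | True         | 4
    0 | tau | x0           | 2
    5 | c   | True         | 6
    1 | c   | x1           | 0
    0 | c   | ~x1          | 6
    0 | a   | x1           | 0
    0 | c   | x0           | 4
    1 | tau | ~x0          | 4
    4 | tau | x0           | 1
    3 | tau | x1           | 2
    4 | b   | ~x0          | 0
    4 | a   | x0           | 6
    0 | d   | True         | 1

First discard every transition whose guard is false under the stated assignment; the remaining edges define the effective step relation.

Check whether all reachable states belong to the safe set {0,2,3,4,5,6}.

Allowed set {0,2,3,4,5,6}
Reach set: {0,1,4}
  0: ✓
  1: ✗ unsafe
  4: ✓
reach 1 via d — violates

Answer: INVARIANT VIOLATED at state 1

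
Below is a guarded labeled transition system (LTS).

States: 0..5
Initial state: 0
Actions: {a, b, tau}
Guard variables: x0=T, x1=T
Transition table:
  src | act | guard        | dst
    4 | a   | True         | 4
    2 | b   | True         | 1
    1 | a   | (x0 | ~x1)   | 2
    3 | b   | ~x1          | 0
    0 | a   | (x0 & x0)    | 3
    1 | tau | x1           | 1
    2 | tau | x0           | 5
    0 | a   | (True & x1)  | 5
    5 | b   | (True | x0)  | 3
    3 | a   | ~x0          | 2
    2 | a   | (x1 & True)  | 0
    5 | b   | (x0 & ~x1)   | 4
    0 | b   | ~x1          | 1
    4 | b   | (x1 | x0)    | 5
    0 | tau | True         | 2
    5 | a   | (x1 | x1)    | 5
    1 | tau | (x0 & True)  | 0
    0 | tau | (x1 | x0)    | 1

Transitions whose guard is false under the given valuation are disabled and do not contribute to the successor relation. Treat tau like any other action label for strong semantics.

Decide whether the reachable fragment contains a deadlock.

Answer: DEADLOCK at state 3

Working:
R = {0,1,2,3,5}
  0: a→3  a→5  tau→1  tau→2  [deg 4]
  1: a→2  tau→0  tau→1  [deg 3]
  2: a→0  b→1  tau→5  [deg 3]
  3: ∅  [no exit]
  5: a→5  b→3  [deg 2]
trace reaching 3: a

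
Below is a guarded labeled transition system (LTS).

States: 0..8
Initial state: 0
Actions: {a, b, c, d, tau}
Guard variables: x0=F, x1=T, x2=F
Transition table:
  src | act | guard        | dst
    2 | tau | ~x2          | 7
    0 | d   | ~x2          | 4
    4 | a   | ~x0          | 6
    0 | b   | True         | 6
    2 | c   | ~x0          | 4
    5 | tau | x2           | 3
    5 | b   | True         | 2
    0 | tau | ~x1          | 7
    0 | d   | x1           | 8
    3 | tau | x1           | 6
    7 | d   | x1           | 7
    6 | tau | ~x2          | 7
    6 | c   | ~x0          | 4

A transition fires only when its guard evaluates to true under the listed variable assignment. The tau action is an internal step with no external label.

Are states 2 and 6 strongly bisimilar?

Compute ~ classes (split until stable):
  P[0] = {{0,1,2,3,4,5,6,7,8}}
  P[1] = {{0},{1,8},{2,6},{3},{4},{5},{7}}
stable after 2 split(s): 7 block(s)
class of 2: {2,6}; class of 6: {2,6}

Answer: BISIMILAR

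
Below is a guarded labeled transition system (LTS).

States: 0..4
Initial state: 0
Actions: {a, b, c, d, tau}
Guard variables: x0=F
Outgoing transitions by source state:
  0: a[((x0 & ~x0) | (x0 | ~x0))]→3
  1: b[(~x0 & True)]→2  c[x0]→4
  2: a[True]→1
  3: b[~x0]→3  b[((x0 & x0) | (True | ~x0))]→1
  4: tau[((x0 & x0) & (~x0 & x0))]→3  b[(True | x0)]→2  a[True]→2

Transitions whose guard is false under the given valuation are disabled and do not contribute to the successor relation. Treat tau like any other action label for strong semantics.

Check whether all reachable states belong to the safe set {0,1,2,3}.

Inv-set: {0,1,2,3}
Reachable = {0,1,2,3}
  0: ✓
  1: ✓
  2: ✓
  3: ✓

Answer: INVARIANT HOLDS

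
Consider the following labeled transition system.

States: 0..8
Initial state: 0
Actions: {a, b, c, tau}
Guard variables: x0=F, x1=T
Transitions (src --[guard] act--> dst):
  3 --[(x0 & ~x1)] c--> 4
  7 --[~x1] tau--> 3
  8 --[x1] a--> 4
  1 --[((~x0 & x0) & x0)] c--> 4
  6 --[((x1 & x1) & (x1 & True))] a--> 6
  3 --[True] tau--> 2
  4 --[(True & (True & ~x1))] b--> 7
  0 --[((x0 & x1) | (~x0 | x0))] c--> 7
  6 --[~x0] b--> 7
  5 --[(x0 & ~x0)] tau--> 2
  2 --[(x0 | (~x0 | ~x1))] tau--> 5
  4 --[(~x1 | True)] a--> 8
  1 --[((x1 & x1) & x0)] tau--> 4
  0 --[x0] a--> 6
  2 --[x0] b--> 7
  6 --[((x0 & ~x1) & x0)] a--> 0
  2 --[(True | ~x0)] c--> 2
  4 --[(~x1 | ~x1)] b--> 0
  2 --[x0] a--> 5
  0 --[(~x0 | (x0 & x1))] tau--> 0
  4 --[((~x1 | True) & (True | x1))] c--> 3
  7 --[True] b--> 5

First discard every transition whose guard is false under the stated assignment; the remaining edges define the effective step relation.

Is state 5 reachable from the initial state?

11 transition(s) survive guard evaluation.
L0 = {0}
L1 = {7}  total {0,7}
L2 = {5}  total {0,5,7}
Reach set: {0,5,7}
trace reaching 5: c·b

Answer: REACHABLE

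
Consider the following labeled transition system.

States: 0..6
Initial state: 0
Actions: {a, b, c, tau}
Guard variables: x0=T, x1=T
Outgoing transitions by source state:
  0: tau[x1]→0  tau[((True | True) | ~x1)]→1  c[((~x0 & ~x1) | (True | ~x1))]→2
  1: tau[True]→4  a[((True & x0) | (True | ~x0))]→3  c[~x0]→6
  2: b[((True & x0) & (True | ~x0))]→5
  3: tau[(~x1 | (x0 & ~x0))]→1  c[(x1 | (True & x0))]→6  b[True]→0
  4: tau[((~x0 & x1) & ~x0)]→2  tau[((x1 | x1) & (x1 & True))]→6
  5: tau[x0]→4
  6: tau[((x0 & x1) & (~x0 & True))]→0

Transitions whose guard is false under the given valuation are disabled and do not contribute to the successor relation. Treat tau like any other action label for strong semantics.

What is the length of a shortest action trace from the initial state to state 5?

Layered search for 5:
  Layer 0: {0}
  Layer 1: {1,2}
  Layer 2: {3,4,5}
first hit 5 at d=2 via c·b

Answer: 2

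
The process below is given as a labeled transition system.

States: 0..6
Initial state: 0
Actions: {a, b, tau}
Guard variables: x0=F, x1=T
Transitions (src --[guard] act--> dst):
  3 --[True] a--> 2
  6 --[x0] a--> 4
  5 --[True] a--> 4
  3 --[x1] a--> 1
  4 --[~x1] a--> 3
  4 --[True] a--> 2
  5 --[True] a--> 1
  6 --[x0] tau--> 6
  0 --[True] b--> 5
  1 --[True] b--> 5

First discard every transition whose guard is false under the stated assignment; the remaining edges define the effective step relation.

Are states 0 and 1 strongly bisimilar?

Answer: BISIMILAR

Analysis:
Refine partition for ~:
  π0 = {{0,1,2,3,4,5,6}}
  π1 = {{0,1},{2,6},{3,4,5}}
  π2 = {{0,1},{2,6},{3},{4},{5}}
5 equivalence class(es) (converged in 3)
0∈{0,1}, 1∈{0,1}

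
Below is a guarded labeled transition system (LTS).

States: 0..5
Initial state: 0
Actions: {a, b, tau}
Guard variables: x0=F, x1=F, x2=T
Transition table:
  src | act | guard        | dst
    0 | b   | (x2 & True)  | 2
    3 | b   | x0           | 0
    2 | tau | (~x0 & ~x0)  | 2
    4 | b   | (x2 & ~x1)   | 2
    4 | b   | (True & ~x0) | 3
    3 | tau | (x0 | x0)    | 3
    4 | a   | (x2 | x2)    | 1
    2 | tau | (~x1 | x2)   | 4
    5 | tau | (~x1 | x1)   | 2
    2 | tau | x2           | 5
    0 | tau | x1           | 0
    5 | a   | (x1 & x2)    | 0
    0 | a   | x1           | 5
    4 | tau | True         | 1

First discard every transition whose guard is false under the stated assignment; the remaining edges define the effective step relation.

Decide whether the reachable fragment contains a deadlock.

Reachable = {0,1,2,3,4,5}
  0: b→2  [1 out]
  1: ∅  [deadlock]
  2: tau→2  tau→4  tau→5  [3 out]
  3: ∅  [deadlock]
  4: a→1  b→2  b→3  tau→1  [4 out]
  5: tau→2  [1 out]
witness 1: b·tau·a

Answer: DEADLOCK at state 1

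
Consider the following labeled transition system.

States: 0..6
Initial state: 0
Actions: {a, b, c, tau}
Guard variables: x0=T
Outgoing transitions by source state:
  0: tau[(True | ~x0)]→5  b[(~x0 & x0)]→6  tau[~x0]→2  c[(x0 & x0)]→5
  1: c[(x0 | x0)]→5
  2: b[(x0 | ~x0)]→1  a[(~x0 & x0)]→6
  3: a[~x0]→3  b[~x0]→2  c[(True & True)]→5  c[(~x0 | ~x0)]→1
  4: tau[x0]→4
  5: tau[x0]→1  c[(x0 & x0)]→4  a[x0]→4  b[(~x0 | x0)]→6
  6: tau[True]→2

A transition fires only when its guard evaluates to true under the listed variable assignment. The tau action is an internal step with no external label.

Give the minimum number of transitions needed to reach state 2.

Layered search for 2:
  depth 0: {0}
  depth 1: {5}
  depth 2: {1,4,6}
  depth 3: {2}
first hit 2 at d=3 via c·b·tau

Answer: 3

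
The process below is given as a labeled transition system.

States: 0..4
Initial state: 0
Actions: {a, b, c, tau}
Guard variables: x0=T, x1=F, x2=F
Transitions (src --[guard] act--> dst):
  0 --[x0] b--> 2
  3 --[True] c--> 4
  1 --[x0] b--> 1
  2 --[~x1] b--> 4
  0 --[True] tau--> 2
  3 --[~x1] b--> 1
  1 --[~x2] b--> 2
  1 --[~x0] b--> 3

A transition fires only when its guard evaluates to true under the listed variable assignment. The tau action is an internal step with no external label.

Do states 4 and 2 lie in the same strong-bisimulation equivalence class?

Bisimulation quotient by refinement:
  π0 = {{0,1,2,3,4}}
  π1 = {{0},{1,2},{3},{4}}
  π2 = {{0},{1},{2},{3},{4}}
5 equivalence class(es) (converged in 3)
4∈{4}, 2∈{2}

Answer: NOT BISIMILAR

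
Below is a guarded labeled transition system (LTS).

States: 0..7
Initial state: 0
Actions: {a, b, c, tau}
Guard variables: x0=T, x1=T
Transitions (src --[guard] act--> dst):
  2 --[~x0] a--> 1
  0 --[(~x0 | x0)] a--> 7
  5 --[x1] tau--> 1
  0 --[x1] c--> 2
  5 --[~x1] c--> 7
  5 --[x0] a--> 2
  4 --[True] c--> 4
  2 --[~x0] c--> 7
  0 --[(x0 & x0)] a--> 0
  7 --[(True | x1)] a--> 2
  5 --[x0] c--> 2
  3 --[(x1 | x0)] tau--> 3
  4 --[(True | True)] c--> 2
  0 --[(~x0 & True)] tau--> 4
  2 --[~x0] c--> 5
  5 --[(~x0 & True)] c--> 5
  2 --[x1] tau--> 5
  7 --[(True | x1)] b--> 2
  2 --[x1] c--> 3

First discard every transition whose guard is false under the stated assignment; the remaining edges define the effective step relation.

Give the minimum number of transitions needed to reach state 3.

Answer: 2

Analysis:
Layered search for 3:
  depth 0: {0}
  depth 1: {2,7}
  depth 2: {3,5}
depth(3)=2, e.g. c·c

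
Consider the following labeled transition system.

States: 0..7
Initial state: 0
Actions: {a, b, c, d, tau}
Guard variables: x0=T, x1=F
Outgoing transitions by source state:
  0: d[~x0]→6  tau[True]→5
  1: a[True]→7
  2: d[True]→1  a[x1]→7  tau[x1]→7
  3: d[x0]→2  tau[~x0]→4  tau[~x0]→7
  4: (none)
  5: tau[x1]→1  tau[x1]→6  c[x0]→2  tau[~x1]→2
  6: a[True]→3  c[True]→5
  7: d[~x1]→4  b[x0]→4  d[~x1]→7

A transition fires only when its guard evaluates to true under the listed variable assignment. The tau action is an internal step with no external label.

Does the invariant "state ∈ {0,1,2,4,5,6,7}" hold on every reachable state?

Inv-set: {0,1,2,4,5,6,7}
R = {0,1,2,4,5,7}
  0: ok
  1: ok
  2: ok
  4: ok
  5: ok
  7: ok

Answer: INVARIANT HOLDS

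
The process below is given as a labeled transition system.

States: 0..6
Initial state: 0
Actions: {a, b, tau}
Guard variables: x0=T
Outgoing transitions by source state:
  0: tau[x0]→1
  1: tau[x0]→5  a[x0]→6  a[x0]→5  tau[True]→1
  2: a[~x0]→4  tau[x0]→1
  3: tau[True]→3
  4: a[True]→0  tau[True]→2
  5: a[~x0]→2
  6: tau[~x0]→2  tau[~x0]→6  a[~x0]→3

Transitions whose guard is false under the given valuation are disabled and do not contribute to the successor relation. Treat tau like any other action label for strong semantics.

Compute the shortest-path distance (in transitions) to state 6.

Breadth-first toward 6:
  L0 = {0}
  L1 = {1}
  L2 = {5,6}
6 enters at depth 2; path tau·a

Answer: 2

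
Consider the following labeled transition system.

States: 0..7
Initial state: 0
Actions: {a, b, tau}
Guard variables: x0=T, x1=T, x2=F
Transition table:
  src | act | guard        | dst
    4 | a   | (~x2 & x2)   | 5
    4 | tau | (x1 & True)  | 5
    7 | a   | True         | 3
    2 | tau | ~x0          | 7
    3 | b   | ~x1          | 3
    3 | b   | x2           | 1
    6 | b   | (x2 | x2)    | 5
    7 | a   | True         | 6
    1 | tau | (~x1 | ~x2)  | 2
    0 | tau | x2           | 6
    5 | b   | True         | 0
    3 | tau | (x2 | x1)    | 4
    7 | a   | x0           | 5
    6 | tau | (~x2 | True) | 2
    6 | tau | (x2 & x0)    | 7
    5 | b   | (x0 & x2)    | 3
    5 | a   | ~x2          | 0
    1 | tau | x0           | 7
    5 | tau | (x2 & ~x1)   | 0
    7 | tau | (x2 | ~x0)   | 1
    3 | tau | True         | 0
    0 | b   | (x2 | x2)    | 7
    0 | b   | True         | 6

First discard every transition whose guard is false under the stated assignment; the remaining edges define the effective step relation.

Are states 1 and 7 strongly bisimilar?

Bisimulation quotient by refinement:
  round 0: {{0,1,2,3,4,5,6,7}}
  round 1: {{0},{1,3,4,6},{2},{5},{7}}
  round 2: {{0},{1},{2},{3},{4},{5},{6},{7}}
Fixed point at round 3; 8 class(es).
class of 1: {1}; class of 7: {7}

Answer: NOT BISIMILAR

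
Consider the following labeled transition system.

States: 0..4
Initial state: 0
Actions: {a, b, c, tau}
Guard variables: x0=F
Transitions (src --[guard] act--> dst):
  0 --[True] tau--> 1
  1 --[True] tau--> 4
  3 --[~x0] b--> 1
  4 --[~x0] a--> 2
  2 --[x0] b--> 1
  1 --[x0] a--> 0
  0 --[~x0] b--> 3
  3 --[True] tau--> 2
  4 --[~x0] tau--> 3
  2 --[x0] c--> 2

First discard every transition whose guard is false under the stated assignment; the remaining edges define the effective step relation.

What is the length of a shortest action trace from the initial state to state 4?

Answer: 2

Working:
BFS to 4:
  Layer 0: {0}
  Layer 1: {1,3}
  Layer 2: {2,4}
first hit 4 at d=2 via tau·tau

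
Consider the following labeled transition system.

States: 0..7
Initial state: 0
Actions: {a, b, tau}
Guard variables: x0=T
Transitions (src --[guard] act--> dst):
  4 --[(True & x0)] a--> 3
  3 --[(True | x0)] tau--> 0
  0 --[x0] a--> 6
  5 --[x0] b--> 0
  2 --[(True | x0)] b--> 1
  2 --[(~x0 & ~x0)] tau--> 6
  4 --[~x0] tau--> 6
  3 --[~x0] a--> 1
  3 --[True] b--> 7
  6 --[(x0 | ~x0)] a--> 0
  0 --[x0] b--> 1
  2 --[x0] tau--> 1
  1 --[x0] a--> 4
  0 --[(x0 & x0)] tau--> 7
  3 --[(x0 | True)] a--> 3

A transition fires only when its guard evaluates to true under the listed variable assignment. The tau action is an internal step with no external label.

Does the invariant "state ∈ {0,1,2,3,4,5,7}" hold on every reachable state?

Answer: INVARIANT VIOLATED at state 6

Working:
Safe = {0,1,2,3,4,5,7}
Reachable = {0,1,3,4,6,7}
  0: safe
  1: safe
  3: safe
  4: safe
  6: ✗ unsafe
  7: safe
witness against invariant: a → 6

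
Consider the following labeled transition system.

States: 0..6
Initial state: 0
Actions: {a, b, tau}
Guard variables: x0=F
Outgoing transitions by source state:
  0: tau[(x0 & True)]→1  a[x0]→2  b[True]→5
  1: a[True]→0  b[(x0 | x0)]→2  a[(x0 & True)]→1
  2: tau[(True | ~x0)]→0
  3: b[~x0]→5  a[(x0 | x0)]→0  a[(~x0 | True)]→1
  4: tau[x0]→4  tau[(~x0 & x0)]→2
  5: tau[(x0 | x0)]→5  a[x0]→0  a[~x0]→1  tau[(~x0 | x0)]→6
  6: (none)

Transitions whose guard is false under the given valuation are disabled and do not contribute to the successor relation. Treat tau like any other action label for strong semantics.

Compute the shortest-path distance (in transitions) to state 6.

Answer: 2

Analysis:
BFS to 6:
  depth 0: {0}
  depth 1: {5}
  depth 2: {1,6}
depth(6)=2, e.g. b·tau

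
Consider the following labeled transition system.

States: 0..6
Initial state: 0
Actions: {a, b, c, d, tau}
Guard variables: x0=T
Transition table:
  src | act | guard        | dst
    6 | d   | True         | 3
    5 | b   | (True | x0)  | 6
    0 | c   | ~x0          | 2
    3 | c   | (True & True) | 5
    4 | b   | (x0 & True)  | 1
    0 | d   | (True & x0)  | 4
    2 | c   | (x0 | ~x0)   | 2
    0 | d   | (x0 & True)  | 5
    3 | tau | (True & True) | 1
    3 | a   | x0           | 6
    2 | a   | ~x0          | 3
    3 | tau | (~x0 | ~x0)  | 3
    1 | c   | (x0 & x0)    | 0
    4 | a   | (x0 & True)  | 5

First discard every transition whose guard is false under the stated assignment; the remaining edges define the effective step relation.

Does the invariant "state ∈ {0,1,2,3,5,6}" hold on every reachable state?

Safe = {0,1,2,3,5,6}
Reach set: {0,1,3,4,5,6}
  0: ✓
  1: ✓
  3: ✓
  4: outside
  5: ✓
  6: ✓
reach 4 via d — violates

Answer: INVARIANT VIOLATED at state 4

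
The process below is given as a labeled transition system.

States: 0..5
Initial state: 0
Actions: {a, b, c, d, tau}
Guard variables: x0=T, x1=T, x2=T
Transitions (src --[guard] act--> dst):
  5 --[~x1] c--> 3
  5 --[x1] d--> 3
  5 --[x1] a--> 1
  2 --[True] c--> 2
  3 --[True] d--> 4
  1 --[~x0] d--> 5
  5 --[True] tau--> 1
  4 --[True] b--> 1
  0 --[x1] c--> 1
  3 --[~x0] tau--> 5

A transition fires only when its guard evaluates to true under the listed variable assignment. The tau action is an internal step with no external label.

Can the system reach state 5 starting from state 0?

7 transition(s) survive guard evaluation.
L0 = {0}
L1 = {1}  cumulative {0,1}
Reach set: {0,1}

Answer: UNREACHABLE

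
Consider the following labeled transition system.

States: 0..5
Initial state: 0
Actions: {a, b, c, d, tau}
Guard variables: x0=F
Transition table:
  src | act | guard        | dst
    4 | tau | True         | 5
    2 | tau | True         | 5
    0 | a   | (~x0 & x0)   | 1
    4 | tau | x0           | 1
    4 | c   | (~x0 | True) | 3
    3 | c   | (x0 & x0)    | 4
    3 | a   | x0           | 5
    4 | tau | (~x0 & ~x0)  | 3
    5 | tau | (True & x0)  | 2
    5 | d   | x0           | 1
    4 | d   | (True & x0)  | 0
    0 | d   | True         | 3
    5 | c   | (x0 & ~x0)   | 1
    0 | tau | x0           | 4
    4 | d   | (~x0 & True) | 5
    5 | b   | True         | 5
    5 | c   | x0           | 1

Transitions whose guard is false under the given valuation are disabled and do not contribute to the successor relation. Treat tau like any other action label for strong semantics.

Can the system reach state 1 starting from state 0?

7 transition(s) survive guard evaluation.
depth 0: {0}
depth 1: {3}  now seen {0,3}
Reachable = {0,3}

Answer: UNREACHABLE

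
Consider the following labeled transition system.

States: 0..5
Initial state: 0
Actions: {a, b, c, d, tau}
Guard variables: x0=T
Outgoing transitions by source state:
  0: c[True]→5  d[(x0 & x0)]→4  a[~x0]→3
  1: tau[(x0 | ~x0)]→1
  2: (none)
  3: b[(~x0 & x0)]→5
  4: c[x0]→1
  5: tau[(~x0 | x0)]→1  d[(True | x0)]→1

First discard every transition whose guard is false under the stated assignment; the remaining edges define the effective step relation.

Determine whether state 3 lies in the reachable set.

6 transition(s) survive guard evaluation.
L0 = {0}
L1 = {4,5}  total {0,4,5}
L2 = {1}  total {0,1,4,5}
R = {0,1,4,5}

Answer: UNREACHABLE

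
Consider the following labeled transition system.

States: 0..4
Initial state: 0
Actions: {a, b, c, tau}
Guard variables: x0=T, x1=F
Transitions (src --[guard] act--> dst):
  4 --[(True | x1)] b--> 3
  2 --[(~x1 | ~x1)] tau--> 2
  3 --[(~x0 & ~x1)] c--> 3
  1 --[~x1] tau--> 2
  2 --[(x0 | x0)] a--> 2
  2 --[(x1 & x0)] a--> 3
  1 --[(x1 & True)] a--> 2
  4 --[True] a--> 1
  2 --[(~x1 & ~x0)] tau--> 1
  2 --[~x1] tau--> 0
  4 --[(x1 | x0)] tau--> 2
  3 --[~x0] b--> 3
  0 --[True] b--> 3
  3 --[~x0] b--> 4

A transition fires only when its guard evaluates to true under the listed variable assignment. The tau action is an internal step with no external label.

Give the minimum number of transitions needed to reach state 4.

Breadth-first toward 4:
  depth 0: {0}
  depth 1: {3}
4 never appears.

Answer: UNREACHABLE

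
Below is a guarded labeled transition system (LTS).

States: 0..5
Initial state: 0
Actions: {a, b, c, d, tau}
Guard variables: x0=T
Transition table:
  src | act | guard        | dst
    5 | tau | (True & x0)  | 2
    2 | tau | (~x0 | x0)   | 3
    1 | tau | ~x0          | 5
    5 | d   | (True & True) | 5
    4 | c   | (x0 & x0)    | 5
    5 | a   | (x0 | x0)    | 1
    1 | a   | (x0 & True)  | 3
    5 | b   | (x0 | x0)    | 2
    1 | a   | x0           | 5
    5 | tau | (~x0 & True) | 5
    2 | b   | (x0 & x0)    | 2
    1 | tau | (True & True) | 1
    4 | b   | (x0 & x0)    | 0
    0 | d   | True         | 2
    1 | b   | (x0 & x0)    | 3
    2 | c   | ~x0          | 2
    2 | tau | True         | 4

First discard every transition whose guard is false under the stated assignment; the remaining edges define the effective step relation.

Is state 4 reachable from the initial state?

Answer: REACHABLE

Analysis:
14 transition(s) survive guard evaluation.
L0 = {0}
L1 = {2}  now seen {0,2}
L2 = {3,4}  now seen {0,2,3,4}
L3 = {5}  now seen {0,2,3,4,5}
L4 = {1}  now seen {0,1,2,3,4,5}
Reachable = {0,1,2,3,4,5}
trace reaching 4: d·tau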